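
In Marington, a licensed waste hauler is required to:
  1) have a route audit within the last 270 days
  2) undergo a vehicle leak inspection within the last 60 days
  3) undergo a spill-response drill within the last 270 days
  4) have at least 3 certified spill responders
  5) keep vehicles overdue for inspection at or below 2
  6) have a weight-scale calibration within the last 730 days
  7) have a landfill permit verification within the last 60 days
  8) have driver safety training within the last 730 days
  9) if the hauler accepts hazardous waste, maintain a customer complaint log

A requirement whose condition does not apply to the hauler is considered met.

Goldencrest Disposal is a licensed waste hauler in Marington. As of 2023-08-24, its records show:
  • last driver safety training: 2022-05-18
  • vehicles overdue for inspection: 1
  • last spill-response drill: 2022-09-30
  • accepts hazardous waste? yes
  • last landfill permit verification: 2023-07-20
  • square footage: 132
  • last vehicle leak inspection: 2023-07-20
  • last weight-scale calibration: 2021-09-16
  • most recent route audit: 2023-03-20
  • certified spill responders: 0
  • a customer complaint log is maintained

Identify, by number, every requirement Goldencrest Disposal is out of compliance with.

1. route audit 157 days ago vs limit 270 → met
2. vehicle leak inspection 35 days ago vs limit 60 → met
3. spill-response drill 328 days ago vs limit 270 → not met
4. certified spill responders 0 < 3 → not met
5. vehicles overdue for inspection 1 ≤ 2 → met
6. weight-scale calibration 707 days ago vs limit 730 → met
7. landfill permit verification 35 days ago vs limit 60 → met
8. driver safety training 463 days ago vs limit 730 → met
9. condition 'accepts hazardous waste' holds; customer complaint log present → met
Not met: 3, 4

3, 4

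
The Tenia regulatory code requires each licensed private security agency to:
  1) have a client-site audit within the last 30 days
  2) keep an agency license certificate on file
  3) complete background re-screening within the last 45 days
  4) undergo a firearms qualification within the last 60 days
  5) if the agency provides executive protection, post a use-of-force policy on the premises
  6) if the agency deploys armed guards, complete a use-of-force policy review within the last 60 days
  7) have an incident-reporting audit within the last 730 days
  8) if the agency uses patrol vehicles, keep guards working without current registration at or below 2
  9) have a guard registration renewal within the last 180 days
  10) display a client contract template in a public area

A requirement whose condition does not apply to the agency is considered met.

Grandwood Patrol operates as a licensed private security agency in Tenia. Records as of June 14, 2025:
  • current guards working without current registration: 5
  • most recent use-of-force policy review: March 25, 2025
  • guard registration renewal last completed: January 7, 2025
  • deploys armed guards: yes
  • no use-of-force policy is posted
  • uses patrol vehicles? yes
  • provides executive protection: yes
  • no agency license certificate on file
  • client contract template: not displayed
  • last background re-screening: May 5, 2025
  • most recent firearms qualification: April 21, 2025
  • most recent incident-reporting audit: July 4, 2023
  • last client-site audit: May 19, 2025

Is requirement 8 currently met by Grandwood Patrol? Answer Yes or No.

No

8. condition 'uses patrol vehicles' holds; guards working without current registration 5 > 2 → not met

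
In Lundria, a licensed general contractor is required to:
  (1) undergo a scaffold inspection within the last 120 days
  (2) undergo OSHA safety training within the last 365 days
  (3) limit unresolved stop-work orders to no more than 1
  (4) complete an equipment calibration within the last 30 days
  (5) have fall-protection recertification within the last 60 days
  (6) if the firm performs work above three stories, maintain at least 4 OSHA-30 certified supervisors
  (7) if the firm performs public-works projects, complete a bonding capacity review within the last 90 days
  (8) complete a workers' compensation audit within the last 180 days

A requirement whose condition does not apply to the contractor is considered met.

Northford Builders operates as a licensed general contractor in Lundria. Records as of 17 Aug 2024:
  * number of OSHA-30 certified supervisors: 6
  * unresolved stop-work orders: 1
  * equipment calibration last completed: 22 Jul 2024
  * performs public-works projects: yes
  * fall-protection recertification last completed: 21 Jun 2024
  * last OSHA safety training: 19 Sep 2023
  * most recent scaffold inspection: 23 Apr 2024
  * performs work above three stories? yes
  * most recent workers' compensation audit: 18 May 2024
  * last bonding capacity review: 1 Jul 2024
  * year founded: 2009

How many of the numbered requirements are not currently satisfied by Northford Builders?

0

1. scaffold inspection 116 days ago vs limit 120 → met
2. OSHA safety training 333 days ago vs limit 365 → met
3. unresolved stop-work orders 1 ≤ 1 → met
4. equipment calibration 26 days ago vs limit 30 → met
5. fall-protection recertification 57 days ago vs limit 60 → met
6. condition 'performs work above three stories' holds; OSHA-30 certified supervisors 6 ≥ 4 → met
7. condition 'performs public-works projects' holds; bonding capacity review 47 days ago vs limit 90 → met
8. workers' compensation audit 91 days ago vs limit 180 → met
Not met: 0 of 8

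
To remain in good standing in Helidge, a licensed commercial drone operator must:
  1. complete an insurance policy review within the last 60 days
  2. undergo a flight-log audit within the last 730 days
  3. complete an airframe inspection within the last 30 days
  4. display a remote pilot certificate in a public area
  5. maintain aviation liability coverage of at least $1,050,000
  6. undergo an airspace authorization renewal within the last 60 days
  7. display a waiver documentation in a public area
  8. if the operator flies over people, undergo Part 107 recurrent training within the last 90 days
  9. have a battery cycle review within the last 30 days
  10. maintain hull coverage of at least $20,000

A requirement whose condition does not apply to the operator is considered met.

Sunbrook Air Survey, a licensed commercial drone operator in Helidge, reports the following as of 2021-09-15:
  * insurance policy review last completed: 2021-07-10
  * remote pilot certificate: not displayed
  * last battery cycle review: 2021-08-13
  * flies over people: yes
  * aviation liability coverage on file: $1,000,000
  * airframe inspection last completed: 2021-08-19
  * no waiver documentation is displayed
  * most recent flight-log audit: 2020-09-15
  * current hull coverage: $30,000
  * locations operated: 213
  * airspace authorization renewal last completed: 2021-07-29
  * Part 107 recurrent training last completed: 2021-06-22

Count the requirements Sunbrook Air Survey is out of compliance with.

5

1. insurance policy review 67 days ago vs limit 60 → not met
2. flight-log audit 365 days ago vs limit 730 → met
3. airframe inspection 27 days ago vs limit 30 → met
4. remote pilot certificate absent → not met
5. aviation liability coverage $1,000,000 < $1,050,000 → not met
6. airspace authorization renewal 48 days ago vs limit 60 → met
7. waiver documentation absent → not met
8. condition 'flies over people' holds; Part 107 recurrent training 85 days ago vs limit 90 → met
9. battery cycle review 33 days ago vs limit 30 → not met
10. hull coverage $30,000 ≥ $20,000 → met
Not met: 5 of 10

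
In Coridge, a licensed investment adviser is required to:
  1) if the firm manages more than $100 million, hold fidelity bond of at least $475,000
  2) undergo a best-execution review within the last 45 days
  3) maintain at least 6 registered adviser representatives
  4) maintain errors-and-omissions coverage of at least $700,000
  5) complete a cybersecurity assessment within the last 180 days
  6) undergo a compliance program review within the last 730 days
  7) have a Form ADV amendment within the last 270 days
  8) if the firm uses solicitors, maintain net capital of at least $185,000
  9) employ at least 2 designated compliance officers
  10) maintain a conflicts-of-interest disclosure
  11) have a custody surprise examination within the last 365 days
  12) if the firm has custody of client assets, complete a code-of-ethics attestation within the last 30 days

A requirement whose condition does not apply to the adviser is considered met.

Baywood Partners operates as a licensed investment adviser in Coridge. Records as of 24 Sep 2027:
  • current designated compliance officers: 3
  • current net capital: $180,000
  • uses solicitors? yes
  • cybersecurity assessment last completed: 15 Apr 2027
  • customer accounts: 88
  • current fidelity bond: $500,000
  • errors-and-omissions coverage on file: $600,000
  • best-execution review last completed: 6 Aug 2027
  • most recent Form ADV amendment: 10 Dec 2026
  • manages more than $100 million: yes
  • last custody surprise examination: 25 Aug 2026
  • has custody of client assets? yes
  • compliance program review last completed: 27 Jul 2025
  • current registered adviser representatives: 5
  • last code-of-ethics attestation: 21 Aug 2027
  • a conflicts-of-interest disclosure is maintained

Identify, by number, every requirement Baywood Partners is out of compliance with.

1. condition 'manages more than $100 million' holds; fidelity bond $500,000 ≥ $475,000 → met
2. best-execution review 49 days ago vs limit 45 → not met
3. registered adviser representatives 5 < 6 → not met
4. errors-and-omissions coverage $600,000 < $700,000 → not met
5. cybersecurity assessment 162 days ago vs limit 180 → met
6. compliance program review 789 days ago vs limit 730 → not met
7. Form ADV amendment 288 days ago vs limit 270 → not met
8. condition 'uses solicitors' holds; net capital $180,000 < $185,000 → not met
9. designated compliance officers 3 ≥ 2 → met
10. conflicts-of-interest disclosure present → met
11. custody surprise examination 395 days ago vs limit 365 → not met
12. condition 'has custody of client assets' holds; code-of-ethics attestation 34 days ago vs limit 30 → not met
Not met: 2, 3, 4, 6, 7, 8, 11, 12

2, 3, 4, 6, 7, 8, 11, 12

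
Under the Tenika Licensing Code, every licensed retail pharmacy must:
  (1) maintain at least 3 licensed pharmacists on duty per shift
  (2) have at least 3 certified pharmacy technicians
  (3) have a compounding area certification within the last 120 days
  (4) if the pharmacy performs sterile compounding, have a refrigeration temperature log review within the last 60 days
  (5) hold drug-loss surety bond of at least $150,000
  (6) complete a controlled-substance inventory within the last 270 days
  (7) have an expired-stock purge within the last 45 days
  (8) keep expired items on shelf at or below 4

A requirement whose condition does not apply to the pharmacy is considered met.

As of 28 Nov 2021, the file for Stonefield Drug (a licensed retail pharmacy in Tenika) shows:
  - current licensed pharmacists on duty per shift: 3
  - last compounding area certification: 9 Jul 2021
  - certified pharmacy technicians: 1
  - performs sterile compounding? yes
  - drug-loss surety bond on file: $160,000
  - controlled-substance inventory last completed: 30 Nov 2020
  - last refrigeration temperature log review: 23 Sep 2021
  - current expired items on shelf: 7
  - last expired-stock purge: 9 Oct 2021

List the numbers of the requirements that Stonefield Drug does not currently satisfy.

2, 3, 4, 6, 7, 8

1. licensed pharmacists on duty per shift 3 ≥ 3 → met
2. certified pharmacy technicians 1 < 3 → not met
3. compounding area certification 142 days ago vs limit 120 → not met
4. condition 'performs sterile compounding' holds; refrigeration temperature log review 66 days ago vs limit 60 → not met
5. drug-loss surety bond $160,000 ≥ $150,000 → met
6. controlled-substance inventory 363 days ago vs limit 270 → not met
7. expired-stock purge 50 days ago vs limit 45 → not met
8. expired items on shelf 7 > 4 → not met
Not met: 2, 3, 4, 6, 7, 8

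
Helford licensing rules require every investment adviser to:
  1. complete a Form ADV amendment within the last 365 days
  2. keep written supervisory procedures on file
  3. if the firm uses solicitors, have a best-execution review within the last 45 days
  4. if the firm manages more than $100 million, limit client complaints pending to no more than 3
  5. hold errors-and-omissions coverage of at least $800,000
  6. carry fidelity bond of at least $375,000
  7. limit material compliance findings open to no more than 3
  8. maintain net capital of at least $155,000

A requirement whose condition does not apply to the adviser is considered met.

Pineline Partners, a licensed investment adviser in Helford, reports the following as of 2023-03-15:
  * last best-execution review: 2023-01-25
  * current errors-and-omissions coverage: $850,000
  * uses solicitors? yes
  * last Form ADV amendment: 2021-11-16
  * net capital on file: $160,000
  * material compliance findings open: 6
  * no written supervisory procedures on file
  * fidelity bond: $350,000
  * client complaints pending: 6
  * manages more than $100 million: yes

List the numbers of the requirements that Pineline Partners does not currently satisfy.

1. Form ADV amendment 484 days ago vs limit 365 → not met
2. written supervisory procedures absent → not met
3. condition 'uses solicitors' holds; best-execution review 49 days ago vs limit 45 → not met
4. condition 'manages more than $100 million' holds; client complaints pending 6 > 3 → not met
5. errors-and-omissions coverage $850,000 ≥ $800,000 → met
6. fidelity bond $350,000 < $375,000 → not met
7. material compliance findings open 6 > 3 → not met
8. net capital $160,000 ≥ $155,000 → met
Not met: 1, 2, 3, 4, 6, 7

1, 2, 3, 4, 6, 7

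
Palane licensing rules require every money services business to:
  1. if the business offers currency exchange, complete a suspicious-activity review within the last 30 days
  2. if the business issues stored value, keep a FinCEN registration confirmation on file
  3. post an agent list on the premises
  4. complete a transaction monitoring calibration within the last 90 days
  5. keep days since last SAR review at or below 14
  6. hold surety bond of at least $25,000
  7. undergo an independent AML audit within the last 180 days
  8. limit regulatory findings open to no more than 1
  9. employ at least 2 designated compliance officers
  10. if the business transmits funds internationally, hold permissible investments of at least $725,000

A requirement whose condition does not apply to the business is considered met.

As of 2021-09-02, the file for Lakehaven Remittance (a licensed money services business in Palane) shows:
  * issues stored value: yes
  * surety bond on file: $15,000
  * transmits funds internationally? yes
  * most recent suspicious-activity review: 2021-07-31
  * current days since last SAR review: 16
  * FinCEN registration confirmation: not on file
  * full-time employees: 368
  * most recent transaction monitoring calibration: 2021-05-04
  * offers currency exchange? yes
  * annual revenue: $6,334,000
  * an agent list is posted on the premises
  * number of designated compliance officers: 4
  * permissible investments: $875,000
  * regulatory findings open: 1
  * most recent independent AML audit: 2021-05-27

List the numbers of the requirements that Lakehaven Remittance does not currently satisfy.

1. condition 'offers currency exchange' holds; suspicious-activity review 33 days ago vs limit 30 → not met
2. condition 'issues stored value' holds; FinCEN registration confirmation absent → not met
3. agent list present → met
4. transaction monitoring calibration 121 days ago vs limit 90 → not met
5. days since last SAR review 16 > 14 → not met
6. surety bond $15,000 < $25,000 → not met
7. independent AML audit 98 days ago vs limit 180 → met
8. regulatory findings open 1 ≤ 1 → met
9. designated compliance officers 4 ≥ 2 → met
10. condition 'transmits funds internationally' holds; permissible investments $875,000 ≥ $725,000 → met
Not met: 1, 2, 4, 5, 6

1, 2, 4, 5, 6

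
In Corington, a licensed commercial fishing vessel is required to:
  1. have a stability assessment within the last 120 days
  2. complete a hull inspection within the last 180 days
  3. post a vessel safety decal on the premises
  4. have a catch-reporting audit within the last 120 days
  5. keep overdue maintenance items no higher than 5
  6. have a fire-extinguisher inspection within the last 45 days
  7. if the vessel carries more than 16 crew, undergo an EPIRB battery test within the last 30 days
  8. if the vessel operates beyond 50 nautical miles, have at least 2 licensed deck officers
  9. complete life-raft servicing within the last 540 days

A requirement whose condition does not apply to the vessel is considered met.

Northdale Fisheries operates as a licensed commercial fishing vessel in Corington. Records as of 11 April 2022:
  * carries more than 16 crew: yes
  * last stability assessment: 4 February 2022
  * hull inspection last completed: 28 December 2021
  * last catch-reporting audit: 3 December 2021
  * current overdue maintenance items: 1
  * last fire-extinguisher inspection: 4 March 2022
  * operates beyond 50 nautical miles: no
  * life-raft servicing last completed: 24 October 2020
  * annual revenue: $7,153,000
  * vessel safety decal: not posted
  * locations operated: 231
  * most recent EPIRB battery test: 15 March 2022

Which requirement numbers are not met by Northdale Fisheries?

3, 4

1. stability assessment 66 days ago vs limit 120 → met
2. hull inspection 104 days ago vs limit 180 → met
3. vessel safety decal absent → not met
4. catch-reporting audit 129 days ago vs limit 120 → not met
5. overdue maintenance items 1 ≤ 5 → met
6. fire-extinguisher inspection 38 days ago vs limit 45 → met
7. condition 'carries more than 16 crew' holds; EPIRB battery test 27 days ago vs limit 30 → met
8. condition 'operates beyond 50 nautical miles' does not hold → requirement n/a → met
9. life-raft servicing 534 days ago vs limit 540 → met
Not met: 3, 4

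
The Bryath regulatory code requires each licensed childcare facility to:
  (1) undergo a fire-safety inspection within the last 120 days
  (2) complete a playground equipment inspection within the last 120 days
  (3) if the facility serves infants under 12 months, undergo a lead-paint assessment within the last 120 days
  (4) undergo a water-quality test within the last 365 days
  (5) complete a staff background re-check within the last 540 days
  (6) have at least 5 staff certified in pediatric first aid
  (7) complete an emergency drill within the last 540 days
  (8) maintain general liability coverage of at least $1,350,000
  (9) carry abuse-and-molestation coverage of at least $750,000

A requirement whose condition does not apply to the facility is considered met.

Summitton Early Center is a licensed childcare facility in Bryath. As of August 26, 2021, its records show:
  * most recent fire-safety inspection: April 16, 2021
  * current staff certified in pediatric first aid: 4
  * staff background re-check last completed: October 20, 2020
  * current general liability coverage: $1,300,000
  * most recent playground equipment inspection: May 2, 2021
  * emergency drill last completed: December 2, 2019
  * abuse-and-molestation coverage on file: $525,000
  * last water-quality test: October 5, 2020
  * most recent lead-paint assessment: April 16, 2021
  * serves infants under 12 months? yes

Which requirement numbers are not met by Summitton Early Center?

1, 3, 6, 7, 8, 9

1. fire-safety inspection 132 days ago vs limit 120 → not met
2. playground equipment inspection 116 days ago vs limit 120 → met
3. condition 'serves infants under 12 months' holds; lead-paint assessment 132 days ago vs limit 120 → not met
4. water-quality test 325 days ago vs limit 365 → met
5. staff background re-check 310 days ago vs limit 540 → met
6. staff certified in pediatric first aid 4 < 5 → not met
7. emergency drill 633 days ago vs limit 540 → not met
8. general liability coverage $1,300,000 < $1,350,000 → not met
9. abuse-and-molestation coverage $525,000 < $750,000 → not met
Not met: 1, 3, 6, 7, 8, 9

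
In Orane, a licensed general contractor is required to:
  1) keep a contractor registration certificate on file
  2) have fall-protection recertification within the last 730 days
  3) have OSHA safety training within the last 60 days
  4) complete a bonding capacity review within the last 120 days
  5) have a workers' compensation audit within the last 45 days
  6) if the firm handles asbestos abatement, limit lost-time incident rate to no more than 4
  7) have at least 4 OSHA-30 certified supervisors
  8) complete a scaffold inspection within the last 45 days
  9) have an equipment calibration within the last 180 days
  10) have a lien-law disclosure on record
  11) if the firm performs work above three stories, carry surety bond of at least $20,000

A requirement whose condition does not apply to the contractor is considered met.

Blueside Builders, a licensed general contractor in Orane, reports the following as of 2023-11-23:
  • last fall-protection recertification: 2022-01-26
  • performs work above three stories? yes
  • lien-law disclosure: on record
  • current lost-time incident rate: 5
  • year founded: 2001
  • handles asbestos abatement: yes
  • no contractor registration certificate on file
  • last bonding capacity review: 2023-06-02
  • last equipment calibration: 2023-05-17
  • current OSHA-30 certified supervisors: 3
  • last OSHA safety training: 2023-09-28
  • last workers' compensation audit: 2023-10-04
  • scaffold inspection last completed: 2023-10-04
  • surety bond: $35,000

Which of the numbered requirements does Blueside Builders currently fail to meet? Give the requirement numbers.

1, 4, 5, 6, 7, 8, 9

1. contractor registration certificate absent → not met
2. fall-protection recertification 666 days ago vs limit 730 → met
3. OSHA safety training 56 days ago vs limit 60 → met
4. bonding capacity review 174 days ago vs limit 120 → not met
5. workers' compensation audit 50 days ago vs limit 45 → not met
6. condition 'handles asbestos abatement' holds; lost-time incident rate 5 > 4 → not met
7. OSHA-30 certified supervisors 3 < 4 → not met
8. scaffold inspection 50 days ago vs limit 45 → not met
9. equipment calibration 190 days ago vs limit 180 → not met
10. lien-law disclosure present → met
11. condition 'performs work above three stories' holds; surety bond $35,000 ≥ $20,000 → met
Not met: 1, 4, 5, 6, 7, 8, 9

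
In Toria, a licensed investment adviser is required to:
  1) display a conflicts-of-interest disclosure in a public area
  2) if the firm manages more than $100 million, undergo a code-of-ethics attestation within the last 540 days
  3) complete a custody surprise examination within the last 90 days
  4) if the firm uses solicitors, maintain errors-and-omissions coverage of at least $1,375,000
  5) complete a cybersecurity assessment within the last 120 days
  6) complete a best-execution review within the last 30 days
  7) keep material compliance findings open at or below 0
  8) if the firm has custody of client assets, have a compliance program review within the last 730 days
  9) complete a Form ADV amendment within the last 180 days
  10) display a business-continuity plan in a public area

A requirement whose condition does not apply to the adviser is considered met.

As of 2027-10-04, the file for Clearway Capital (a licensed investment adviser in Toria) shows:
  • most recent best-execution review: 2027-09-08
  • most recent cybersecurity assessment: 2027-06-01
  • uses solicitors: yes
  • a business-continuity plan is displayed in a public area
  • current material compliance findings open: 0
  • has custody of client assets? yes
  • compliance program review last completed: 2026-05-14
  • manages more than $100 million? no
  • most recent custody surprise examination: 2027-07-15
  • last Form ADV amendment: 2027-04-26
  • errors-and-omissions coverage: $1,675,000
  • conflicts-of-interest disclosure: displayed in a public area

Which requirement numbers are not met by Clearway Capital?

1. conflicts-of-interest disclosure present → met
2. condition 'manages more than $100 million' does not hold → requirement n/a → met
3. custody surprise examination 81 days ago vs limit 90 → met
4. condition 'uses solicitors' holds; errors-and-omissions coverage $1,675,000 ≥ $1,375,000 → met
5. cybersecurity assessment 125 days ago vs limit 120 → not met
6. best-execution review 26 days ago vs limit 30 → met
7. material compliance findings open 0 ≤ 0 → met
8. condition 'has custody of client assets' holds; compliance program review 508 days ago vs limit 730 → met
9. Form ADV amendment 161 days ago vs limit 180 → met
10. business-continuity plan present → met
Not met: 5

5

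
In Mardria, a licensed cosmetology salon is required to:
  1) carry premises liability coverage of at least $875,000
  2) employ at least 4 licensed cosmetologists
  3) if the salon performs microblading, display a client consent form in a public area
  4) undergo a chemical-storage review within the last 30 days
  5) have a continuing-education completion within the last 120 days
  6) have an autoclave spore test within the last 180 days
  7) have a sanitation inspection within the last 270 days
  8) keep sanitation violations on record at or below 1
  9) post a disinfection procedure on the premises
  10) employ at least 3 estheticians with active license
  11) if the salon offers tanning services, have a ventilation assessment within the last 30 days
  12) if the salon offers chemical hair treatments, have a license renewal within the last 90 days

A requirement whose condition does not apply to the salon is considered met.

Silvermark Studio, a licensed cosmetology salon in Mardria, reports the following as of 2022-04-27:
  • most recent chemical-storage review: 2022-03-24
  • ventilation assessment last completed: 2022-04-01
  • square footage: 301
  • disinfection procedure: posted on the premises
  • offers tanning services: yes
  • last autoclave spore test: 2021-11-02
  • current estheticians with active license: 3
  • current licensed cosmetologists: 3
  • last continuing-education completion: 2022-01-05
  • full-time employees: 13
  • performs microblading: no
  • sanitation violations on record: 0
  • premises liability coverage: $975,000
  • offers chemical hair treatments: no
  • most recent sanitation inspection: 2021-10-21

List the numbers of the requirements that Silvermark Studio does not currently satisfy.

2, 4

1. premises liability coverage $975,000 ≥ $875,000 → met
2. licensed cosmetologists 3 < 4 → not met
3. condition 'performs microblading' does not hold → requirement n/a → met
4. chemical-storage review 34 days ago vs limit 30 → not met
5. continuing-education completion 112 days ago vs limit 120 → met
6. autoclave spore test 176 days ago vs limit 180 → met
7. sanitation inspection 188 days ago vs limit 270 → met
8. sanitation violations on record 0 ≤ 1 → met
9. disinfection procedure present → met
10. estheticians with active license 3 ≥ 3 → met
11. condition 'offers tanning services' holds; ventilation assessment 26 days ago vs limit 30 → met
12. condition 'offers chemical hair treatments' does not hold → requirement n/a → met
Not met: 2, 4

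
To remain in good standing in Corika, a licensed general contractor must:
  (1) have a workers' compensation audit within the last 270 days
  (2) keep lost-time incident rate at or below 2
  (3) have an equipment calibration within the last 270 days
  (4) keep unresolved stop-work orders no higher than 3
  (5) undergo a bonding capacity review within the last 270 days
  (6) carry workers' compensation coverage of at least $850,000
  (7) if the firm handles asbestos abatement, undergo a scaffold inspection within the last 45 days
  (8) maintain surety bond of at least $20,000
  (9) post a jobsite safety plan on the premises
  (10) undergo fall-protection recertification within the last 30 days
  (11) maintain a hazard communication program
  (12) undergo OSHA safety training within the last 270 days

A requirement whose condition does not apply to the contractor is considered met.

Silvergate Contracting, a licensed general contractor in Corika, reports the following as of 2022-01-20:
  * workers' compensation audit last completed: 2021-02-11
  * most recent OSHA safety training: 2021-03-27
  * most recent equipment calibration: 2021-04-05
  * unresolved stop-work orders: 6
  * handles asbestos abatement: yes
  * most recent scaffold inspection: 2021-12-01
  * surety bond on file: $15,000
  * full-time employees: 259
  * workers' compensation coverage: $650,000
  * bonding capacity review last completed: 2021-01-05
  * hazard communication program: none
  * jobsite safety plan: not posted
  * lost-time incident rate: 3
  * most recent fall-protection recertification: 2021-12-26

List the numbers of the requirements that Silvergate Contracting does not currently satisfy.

1, 2, 3, 4, 5, 6, 7, 8, 9, 11, 12

1. workers' compensation audit 343 days ago vs limit 270 → not met
2. lost-time incident rate 3 > 2 → not met
3. equipment calibration 290 days ago vs limit 270 → not met
4. unresolved stop-work orders 6 > 3 → not met
5. bonding capacity review 380 days ago vs limit 270 → not met
6. workers' compensation coverage $650,000 < $850,000 → not met
7. condition 'handles asbestos abatement' holds; scaffold inspection 50 days ago vs limit 45 → not met
8. surety bond $15,000 < $20,000 → not met
9. jobsite safety plan absent → not met
10. fall-protection recertification 25 days ago vs limit 30 → met
11. hazard communication program absent → not met
12. OSHA safety training 299 days ago vs limit 270 → not met
Not met: 1, 2, 3, 4, 5, 6, 7, 8, 9, 11, 12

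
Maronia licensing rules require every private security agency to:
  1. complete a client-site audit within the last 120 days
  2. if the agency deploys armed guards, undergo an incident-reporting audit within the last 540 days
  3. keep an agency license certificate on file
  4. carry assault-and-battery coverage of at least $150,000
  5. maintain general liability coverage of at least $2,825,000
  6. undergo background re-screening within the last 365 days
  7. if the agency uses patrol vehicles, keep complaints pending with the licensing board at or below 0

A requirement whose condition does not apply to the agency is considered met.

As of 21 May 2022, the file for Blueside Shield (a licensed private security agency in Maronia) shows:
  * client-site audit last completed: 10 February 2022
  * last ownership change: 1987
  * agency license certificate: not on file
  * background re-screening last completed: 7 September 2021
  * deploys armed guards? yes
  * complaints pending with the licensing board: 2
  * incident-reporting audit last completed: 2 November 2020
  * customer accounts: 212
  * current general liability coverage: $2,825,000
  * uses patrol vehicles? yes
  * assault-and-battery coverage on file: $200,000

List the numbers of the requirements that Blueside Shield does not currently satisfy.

1. client-site audit 100 days ago vs limit 120 → met
2. condition 'deploys armed guards' holds; incident-reporting audit 565 days ago vs limit 540 → not met
3. agency license certificate absent → not met
4. assault-and-battery coverage $200,000 ≥ $150,000 → met
5. general liability coverage $2,825,000 ≥ $2,825,000 → met
6. background re-screening 256 days ago vs limit 365 → met
7. condition 'uses patrol vehicles' holds; complaints pending with the licensing board 2 > 0 → not met
Not met: 2, 3, 7

2, 3, 7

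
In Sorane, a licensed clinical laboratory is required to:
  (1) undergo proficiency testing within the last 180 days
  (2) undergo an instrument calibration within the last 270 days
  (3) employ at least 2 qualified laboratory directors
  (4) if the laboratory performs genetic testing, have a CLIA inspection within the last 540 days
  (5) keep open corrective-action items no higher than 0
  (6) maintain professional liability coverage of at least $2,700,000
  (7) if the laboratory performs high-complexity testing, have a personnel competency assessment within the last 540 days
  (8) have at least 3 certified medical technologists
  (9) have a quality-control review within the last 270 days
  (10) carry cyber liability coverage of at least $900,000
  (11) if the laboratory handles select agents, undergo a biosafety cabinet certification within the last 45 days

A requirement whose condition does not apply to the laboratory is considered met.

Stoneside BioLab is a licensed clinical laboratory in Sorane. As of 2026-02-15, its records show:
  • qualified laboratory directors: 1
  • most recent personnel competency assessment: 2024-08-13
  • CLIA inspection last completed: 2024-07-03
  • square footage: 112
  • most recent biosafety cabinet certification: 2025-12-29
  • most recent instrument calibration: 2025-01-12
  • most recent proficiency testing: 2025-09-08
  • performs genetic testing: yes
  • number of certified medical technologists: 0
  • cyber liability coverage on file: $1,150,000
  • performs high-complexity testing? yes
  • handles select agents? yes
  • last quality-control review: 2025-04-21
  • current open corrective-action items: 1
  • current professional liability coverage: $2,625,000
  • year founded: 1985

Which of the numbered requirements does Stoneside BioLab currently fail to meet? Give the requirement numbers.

1. proficiency testing 160 days ago vs limit 180 → met
2. instrument calibration 399 days ago vs limit 270 → not met
3. qualified laboratory directors 1 < 2 → not met
4. condition 'performs genetic testing' holds; CLIA inspection 592 days ago vs limit 540 → not met
5. open corrective-action items 1 > 0 → not met
6. professional liability coverage $2,625,000 < $2,700,000 → not met
7. condition 'performs high-complexity testing' holds; personnel competency assessment 551 days ago vs limit 540 → not met
8. certified medical technologists 0 < 3 → not met
9. quality-control review 300 days ago vs limit 270 → not met
10. cyber liability coverage $1,150,000 ≥ $900,000 → met
11. condition 'handles select agents' holds; biosafety cabinet certification 48 days ago vs limit 45 → not met
Not met: 2, 3, 4, 5, 6, 7, 8, 9, 11

2, 3, 4, 5, 6, 7, 8, 9, 11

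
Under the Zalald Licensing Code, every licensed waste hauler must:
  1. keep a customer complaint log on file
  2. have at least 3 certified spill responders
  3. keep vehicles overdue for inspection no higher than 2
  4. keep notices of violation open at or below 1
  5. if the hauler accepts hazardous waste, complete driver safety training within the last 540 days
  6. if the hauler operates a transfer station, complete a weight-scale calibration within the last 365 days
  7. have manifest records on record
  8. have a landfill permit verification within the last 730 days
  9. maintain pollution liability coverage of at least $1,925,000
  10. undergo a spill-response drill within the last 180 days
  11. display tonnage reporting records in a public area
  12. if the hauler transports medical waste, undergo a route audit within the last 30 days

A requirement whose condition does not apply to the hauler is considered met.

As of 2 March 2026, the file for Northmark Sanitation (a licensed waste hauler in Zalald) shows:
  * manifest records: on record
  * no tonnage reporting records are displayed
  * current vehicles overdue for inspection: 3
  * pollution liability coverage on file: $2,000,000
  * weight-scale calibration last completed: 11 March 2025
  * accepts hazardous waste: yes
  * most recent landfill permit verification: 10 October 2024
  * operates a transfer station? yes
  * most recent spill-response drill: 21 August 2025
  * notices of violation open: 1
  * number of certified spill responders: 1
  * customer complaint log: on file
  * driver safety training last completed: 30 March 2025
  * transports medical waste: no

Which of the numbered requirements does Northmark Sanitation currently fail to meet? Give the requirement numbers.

2, 3, 10, 11

1. customer complaint log present → met
2. certified spill responders 1 < 3 → not met
3. vehicles overdue for inspection 3 > 2 → not met
4. notices of violation open 1 ≤ 1 → met
5. condition 'accepts hazardous waste' holds; driver safety training 337 days ago vs limit 540 → met
6. condition 'operates a transfer station' holds; weight-scale calibration 356 days ago vs limit 365 → met
7. manifest records present → met
8. landfill permit verification 508 days ago vs limit 730 → met
9. pollution liability coverage $2,000,000 ≥ $1,925,000 → met
10. spill-response drill 193 days ago vs limit 180 → not met
11. tonnage reporting records absent → not met
12. condition 'transports medical waste' does not hold → requirement n/a → met
Not met: 2, 3, 10, 11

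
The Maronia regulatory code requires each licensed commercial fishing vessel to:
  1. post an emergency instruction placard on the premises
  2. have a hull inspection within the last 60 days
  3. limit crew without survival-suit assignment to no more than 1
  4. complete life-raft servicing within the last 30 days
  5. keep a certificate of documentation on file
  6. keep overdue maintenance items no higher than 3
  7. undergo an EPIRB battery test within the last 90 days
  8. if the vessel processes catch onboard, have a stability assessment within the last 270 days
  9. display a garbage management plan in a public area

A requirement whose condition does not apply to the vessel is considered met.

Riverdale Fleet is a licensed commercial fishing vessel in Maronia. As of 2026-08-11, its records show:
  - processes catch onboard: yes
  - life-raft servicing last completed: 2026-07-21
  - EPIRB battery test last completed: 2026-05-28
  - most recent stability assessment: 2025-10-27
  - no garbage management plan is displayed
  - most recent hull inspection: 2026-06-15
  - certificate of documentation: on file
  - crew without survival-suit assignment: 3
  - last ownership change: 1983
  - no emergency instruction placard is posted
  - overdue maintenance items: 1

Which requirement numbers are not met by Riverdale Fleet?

1. emergency instruction placard absent → not met
2. hull inspection 57 days ago vs limit 60 → met
3. crew without survival-suit assignment 3 > 1 → not met
4. life-raft servicing 21 days ago vs limit 30 → met
5. certificate of documentation present → met
6. overdue maintenance items 1 ≤ 3 → met
7. EPIRB battery test 75 days ago vs limit 90 → met
8. condition 'processes catch onboard' holds; stability assessment 288 days ago vs limit 270 → not met
9. garbage management plan absent → not met
Not met: 1, 3, 8, 9

1, 3, 8, 9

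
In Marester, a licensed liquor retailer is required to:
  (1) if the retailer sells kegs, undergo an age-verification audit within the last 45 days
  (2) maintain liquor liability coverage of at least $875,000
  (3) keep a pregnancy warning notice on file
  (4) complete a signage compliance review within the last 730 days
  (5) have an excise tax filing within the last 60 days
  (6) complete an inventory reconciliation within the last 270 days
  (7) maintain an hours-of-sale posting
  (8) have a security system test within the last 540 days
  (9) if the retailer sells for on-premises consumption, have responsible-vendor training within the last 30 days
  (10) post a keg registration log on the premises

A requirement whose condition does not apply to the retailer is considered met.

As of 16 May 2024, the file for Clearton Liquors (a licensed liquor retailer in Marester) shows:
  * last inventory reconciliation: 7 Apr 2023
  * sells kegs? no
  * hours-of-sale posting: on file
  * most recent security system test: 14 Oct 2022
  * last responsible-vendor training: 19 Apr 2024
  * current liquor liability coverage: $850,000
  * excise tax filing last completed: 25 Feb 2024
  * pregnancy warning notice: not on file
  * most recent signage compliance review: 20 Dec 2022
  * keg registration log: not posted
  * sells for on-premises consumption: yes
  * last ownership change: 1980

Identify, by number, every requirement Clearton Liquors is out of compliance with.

2, 3, 5, 6, 8, 10

1. condition 'sells kegs' does not hold → requirement n/a → met
2. liquor liability coverage $850,000 < $875,000 → not met
3. pregnancy warning notice absent → not met
4. signage compliance review 513 days ago vs limit 730 → met
5. excise tax filing 81 days ago vs limit 60 → not met
6. inventory reconciliation 405 days ago vs limit 270 → not met
7. hours-of-sale posting present → met
8. security system test 580 days ago vs limit 540 → not met
9. condition 'sells for on-premises consumption' holds; responsible-vendor training 27 days ago vs limit 30 → met
10. keg registration log absent → not met
Not met: 2, 3, 5, 6, 8, 10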